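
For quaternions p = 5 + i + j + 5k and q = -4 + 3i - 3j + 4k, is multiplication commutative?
No: pq = -40 + 30i - 8j - 6k ≠ -40 - 8i - 30j + 6k = qp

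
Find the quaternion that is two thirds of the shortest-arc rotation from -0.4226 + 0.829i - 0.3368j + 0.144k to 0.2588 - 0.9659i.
-0.3203 + 0.939i - 0.1154j + 0.0493k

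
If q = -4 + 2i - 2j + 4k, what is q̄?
-4 - 2i + 2j - 4k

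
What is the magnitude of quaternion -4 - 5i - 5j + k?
√67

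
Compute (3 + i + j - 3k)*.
3 - i - j + 3k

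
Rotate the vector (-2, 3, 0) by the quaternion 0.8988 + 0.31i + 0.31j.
(-1.039, 2.039, 2.786)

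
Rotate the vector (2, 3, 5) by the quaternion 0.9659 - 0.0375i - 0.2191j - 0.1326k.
(0.489, 3.059, 5.329)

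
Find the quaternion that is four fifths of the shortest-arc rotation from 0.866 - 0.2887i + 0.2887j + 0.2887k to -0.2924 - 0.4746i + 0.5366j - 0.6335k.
0.5148 + 0.3539i - 0.4108j + 0.664k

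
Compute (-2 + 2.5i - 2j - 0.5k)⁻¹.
-0.1379 - 0.1724i + 0.1379j + 0.0345k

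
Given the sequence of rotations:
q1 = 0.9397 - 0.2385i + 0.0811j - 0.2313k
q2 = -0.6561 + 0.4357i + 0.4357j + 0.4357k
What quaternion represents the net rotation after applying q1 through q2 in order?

q2 · q1 = -0.4472 + 0.4298i + 0.3531j + 0.7004k
-0.4472 + 0.4298i + 0.3531j + 0.7004k


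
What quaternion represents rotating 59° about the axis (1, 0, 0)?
0.8704 + 0.4924i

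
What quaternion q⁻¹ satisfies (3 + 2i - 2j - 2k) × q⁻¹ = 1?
0.1429 - 0.0952i + 0.0952j + 0.0952k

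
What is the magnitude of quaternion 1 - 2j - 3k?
√14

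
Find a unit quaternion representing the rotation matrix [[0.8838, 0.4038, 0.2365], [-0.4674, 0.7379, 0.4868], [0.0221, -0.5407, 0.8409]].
0.9304 - 0.2761i + 0.0576j - 0.2341k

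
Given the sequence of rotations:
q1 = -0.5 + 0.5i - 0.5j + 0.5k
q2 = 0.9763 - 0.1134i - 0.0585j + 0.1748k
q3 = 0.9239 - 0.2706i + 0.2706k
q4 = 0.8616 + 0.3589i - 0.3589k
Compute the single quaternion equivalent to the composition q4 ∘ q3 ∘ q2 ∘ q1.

q2 · q1 = -0.5481 + 0.603i - 0.3148j + 0.4867k
q3 · q2 · q1 = -0.4749 + 0.7906i + 0.004j + 0.3865k
q4 · q3 · q2 · q1 = -0.5542 + 0.5122i - 0.419j + 0.5049k
-0.5542 + 0.5122i - 0.419j + 0.5049k


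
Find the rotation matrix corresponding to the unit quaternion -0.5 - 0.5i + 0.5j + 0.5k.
[[0, 0, -1], [-1, 0, 0], [0, 1, 0]]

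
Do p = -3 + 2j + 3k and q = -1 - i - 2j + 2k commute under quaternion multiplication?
No: pq = 1 + 13i + j - 7k ≠ 1 - 7i + 7j - 11k = qp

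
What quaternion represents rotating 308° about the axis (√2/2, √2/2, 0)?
-0.8988 + 0.31i + 0.31j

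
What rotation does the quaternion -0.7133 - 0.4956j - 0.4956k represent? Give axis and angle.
axis = (0, -√2/2, -√2/2), θ = 271°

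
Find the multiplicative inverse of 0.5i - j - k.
-0.2222i + 0.4444j + 0.4444k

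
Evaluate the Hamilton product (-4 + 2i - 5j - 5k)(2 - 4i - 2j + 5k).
15 - 15i + 8j - 54k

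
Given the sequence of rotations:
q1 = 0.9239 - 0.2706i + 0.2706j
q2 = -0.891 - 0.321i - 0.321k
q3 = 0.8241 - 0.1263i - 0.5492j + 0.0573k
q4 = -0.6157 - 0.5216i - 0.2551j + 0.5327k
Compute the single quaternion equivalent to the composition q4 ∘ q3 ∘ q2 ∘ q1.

q2 · q1 = -0.9101 + 0.0314i - 0.1542j - 0.3834k
q3 · q2 · q1 = -0.8088 + 0.3602i + 0.3261j - 0.3314k
q4 · q3 · q2 · q1 = 0.9456 + 0.1109i + 0.0246j - 0.305k
0.9456 + 0.1109i + 0.0246j - 0.305k


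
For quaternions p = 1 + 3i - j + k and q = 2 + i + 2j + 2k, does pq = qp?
No: pq = -1 + 3i - 5j + 11k ≠ -1 + 11i + 5j - 3k = qp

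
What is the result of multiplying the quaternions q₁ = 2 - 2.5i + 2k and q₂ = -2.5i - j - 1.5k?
-3.25 - 3i - 10.75j - 0.5k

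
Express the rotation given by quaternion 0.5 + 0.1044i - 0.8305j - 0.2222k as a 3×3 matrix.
[[-0.4782, 0.0488, -0.8769], [-0.3956, 0.8795, 0.2647], [0.7841, 0.4735, -0.4013]]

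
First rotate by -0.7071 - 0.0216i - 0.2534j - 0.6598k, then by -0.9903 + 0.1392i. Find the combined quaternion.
0.7032 - 0.077i + 0.3428j + 0.6181k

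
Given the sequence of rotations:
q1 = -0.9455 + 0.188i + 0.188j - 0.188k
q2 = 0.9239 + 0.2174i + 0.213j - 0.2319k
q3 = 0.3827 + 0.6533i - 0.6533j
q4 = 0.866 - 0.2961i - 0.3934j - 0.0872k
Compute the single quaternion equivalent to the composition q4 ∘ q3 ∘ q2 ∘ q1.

q2 · q1 = -0.9981 - 0.0283i - 0.0304j + 0.0464k
q3 · q2 · q1 = -0.3833 - 0.6932i + 0.6101j - 0.0206k
q4 · q3 · q2 · q1 = -0.299 - 0.4255i + 0.7335j - 0.4378k
-0.299 - 0.4255i + 0.7335j - 0.4378k


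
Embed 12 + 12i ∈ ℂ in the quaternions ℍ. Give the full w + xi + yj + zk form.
12 + 12i + 0j + 0k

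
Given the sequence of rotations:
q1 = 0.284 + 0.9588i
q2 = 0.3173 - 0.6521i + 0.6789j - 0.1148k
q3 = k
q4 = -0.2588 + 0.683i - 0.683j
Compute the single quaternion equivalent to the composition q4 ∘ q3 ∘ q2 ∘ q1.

q2 · q1 = 0.7153 + 0.119i + 0.0827j - 0.6835k
q3 · q2 · q1 = 0.6835 - 0.0827i + 0.119j + 0.7153k
q4 · q3 · q2 · q1 = -0.0391 - 0.0003i - 0.9862j - 0.1603k
-0.0391 - 0.0003i - 0.9862j - 0.1603k


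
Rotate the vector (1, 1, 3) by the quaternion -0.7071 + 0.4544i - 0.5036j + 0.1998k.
(2.919, 1.091, -1.135)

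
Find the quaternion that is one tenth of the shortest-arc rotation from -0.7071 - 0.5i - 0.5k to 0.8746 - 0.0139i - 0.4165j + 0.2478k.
-0.7441 - 0.4567i + 0.0457j - 0.4855k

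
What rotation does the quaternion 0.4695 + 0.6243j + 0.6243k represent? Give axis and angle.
axis = (0, √2/2, √2/2), θ = 124°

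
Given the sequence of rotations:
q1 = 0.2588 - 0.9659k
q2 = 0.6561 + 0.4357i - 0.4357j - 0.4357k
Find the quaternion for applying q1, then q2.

q2 · q1 = -0.251 + 0.5336i + 0.3081j - 0.7465k
-0.251 + 0.5336i + 0.3081j - 0.7465k


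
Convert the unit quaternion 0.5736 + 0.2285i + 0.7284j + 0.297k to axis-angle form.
axis = (0.279, 0.8892, 0.3626), θ = 110°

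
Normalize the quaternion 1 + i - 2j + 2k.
0.3162 + 0.3162i - 0.6325j + 0.6325k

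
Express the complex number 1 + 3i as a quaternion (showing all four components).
1 + 3i + 0j + 0k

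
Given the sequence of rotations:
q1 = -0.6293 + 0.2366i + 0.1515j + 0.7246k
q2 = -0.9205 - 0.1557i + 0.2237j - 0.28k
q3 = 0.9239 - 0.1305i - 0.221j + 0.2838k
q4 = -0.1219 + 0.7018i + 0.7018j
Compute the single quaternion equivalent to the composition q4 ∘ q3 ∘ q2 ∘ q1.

q2 · q1 = 0.7851 + 0.0847i - 0.2337j - 0.5673k
q3 · q2 · q1 = 0.8458 + 0.1675i - 0.4394j - 0.2521k
q4 · q3 · q2 · q1 = 0.0877 + 0.3962i + 0.8241j - 0.3952k
0.0877 + 0.3962i + 0.8241j - 0.3952k


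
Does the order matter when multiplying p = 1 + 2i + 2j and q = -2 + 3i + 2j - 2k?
Yes: pq = -12 - 5i + 2j - 4k ≠ -12 + 3i - 6j = qp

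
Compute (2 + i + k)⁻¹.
0.3333 - 0.1667i - 0.1667k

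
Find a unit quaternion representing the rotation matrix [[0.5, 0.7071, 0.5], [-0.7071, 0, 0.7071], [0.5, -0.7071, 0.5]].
0.7071 - 0.5i - 0.5k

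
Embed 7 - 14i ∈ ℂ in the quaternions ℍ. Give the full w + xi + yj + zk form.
7 - 14i + 0j + 0k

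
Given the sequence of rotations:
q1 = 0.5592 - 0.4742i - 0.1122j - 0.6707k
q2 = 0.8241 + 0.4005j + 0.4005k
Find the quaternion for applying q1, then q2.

q2 · q1 = 0.7744 - 0.6145i - 0.0584j - 0.1388k
0.7744 - 0.6145i - 0.0584j - 0.1388k


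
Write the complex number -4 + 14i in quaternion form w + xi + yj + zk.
-4 + 14i + 0j + 0k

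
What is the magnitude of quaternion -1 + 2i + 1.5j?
2.693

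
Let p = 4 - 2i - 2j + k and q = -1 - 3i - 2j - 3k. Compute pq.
-11 - 2i - 15j - 15k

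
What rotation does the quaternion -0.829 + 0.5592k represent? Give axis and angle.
axis = (0, 0, 1), θ = 292°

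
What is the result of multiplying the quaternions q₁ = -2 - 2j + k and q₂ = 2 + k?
-5 - 2i - 4j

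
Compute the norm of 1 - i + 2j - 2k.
√10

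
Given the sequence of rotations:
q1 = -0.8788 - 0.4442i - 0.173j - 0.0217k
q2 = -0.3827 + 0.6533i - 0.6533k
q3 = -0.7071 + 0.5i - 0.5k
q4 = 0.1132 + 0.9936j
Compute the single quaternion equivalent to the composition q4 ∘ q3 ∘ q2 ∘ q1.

q2 · q1 = 0.6123 - 0.5171i + 0.3706j + 0.4694k
q3 · q2 · q1 = 0.0603 + 0.8571i - 0.2382j - 0.4528k
q4 · q3 · q2 · q1 = 0.2435 - 0.3529i + 0.0329j - 0.9029k
0.2435 - 0.3529i + 0.0329j - 0.9029k


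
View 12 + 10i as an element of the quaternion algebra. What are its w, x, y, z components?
12 + 10i + 0j + 0k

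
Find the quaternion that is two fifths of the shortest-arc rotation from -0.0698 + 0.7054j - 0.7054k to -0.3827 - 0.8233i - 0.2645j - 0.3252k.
-0.2716 - 0.4663i + 0.4044j - 0.7384k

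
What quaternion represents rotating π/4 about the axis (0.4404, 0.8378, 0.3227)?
0.9239 + 0.1685i + 0.3206j + 0.1235k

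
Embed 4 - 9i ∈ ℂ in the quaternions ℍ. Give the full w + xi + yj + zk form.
4 - 9i + 0j + 0k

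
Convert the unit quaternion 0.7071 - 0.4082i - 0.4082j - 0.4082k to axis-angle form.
axis = (-√3/3, -√3/3, -√3/3), θ = π/2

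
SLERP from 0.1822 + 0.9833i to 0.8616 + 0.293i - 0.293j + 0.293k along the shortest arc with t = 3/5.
0.6816 + 0.6736i - 0.2021j + 0.2021k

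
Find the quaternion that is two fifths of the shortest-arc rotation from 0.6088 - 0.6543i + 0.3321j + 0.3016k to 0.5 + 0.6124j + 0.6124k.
0.6119 - 0.4216i + 0.4829j + 0.4633k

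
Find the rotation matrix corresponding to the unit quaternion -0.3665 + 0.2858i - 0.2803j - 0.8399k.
[[-0.568, -0.7759, -0.2746], [0.4554, -0.5742, 0.6803], [-0.6855, 0.2614, 0.6795]]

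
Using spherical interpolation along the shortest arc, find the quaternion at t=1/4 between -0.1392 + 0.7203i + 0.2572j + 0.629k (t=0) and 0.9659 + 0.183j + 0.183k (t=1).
0.2361 + 0.6598i + 0.3045j + 0.6451k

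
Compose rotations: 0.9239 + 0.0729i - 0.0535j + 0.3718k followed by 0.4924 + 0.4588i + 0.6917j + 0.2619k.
0.3611 + 0.731i + 0.4612j + 0.3501k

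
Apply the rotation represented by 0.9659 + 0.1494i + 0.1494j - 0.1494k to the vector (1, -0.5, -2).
(0.256, -0.033, -2.277)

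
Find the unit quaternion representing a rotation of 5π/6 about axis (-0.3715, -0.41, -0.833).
0.2588 - 0.3588i - 0.396j - 0.8046k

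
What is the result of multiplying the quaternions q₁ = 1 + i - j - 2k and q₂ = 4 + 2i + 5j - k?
5 + 17i - 2j - 2k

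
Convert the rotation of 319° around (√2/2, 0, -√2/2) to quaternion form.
-0.9367 + 0.2476i - 0.2476k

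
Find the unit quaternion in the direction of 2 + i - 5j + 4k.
0.2949 + 0.1474i - 0.7372j + 0.5898k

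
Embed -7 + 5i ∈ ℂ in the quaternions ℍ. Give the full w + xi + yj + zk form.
-7 + 5i + 0j + 0k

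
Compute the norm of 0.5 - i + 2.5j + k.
2.915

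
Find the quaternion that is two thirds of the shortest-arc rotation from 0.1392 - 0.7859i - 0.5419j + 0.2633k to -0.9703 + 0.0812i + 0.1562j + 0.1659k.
0.8354 - 0.4117i - 0.3638j - 0.0161k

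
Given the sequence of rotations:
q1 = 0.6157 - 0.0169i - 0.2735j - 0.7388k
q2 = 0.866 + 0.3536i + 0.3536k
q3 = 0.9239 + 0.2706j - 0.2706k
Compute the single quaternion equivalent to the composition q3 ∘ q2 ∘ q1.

q2 · q1 = 0.8004 + 0.2998i + 0.0184j - 0.5188k
q3 · q2 · q1 = 0.5941 + 0.1416i + 0.1525j - 0.777k
0.5941 + 0.1416i + 0.1525j - 0.777k


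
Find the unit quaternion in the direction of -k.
-k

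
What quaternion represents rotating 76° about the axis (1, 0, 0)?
0.788 + 0.6157i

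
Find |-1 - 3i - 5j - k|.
6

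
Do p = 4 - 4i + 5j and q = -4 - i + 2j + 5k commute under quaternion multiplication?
No: pq = -30 + 37i + 8j + 17k ≠ -30 - 13i - 32j + 23k = qp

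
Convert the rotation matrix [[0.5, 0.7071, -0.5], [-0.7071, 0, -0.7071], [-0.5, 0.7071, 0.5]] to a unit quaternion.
0.7071 + 0.5i - 0.5k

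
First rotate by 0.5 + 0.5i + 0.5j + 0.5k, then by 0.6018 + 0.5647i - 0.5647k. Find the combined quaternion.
0.3009 + 0.8656i - 0.2638j + 0.3009k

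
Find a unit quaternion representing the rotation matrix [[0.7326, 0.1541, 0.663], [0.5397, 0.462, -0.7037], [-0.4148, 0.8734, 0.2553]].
0.7826 + 0.5038i + 0.3443j + 0.1232k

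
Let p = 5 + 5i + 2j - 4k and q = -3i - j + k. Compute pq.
21 - 17i + 2j + 6k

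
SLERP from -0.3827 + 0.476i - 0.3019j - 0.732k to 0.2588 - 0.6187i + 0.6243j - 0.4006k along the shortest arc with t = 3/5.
-0.3831 + 0.6915i - 0.6066j - 0.0837k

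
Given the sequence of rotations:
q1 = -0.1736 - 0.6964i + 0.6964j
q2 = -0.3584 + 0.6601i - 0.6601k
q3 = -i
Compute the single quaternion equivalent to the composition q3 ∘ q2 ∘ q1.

q2 · q1 = 0.5219 + 0.5947i + 0.2101j + 0.5743k
q3 · q2 · q1 = 0.5947 - 0.5219i + 0.5743j - 0.2101k
0.5947 - 0.5219i + 0.5743j - 0.2101k


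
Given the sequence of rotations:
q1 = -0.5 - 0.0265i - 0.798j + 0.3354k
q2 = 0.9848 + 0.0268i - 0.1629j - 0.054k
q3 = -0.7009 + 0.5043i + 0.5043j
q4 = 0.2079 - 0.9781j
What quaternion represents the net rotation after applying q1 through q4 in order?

q2 · q1 = -0.6036 - 0.1372i - 0.712j + 0.3316k
q3 · q2 · q1 = 0.8513 - 0.041i + 0.0274j - 0.5223k
q4 · q3 · q2 · q1 = 0.2038 + 0.5023i - 0.827j - 0.1487k
0.2038 + 0.5023i - 0.827j - 0.1487k


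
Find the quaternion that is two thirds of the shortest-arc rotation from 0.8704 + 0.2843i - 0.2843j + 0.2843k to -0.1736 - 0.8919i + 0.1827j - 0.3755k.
0.4624 + 0.7614i - 0.2431j + 0.384k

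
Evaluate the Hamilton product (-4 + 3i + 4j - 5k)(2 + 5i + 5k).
2 + 6i - 32j - 50k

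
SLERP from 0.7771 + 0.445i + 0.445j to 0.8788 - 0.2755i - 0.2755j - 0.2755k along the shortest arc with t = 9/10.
0.922 - 0.2036i - 0.2036j - 0.2588k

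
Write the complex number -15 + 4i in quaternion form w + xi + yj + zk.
-15 + 4i + 0j + 0k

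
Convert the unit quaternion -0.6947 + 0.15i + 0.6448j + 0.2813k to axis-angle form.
axis = (0.2085, 0.8964, 0.3911), θ = 268°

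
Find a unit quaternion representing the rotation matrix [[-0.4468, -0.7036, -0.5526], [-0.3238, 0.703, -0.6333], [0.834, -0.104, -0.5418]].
-0.4226 - 0.3131i + 0.8203j - 0.2247k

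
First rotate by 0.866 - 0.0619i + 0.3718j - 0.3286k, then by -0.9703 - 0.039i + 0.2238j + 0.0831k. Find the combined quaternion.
-0.8986 - 0.0781i - 0.1849j + 0.3902k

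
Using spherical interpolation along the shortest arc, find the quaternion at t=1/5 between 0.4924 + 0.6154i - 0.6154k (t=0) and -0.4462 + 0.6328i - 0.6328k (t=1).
0.314 + 0.6713i - 0.6713k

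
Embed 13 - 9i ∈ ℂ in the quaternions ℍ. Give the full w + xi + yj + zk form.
13 - 9i + 0j + 0k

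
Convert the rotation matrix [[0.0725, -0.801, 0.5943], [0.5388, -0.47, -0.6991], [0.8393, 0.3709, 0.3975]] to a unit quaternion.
0.5 + 0.535i - 0.1225j + 0.6699k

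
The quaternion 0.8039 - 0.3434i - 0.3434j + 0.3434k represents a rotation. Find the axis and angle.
axis = (-√3/3, -√3/3, √3/3), θ = 73°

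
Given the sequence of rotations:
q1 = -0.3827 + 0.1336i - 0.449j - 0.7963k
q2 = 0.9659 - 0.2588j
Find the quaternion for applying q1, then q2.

q2 · q1 = -0.4859 + 0.3351i - 0.3346j - 0.7346k
-0.4859 + 0.3351i - 0.3346j - 0.7346k


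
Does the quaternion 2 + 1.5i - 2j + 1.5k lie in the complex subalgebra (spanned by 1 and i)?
No. The quaternion 2 + 1.5i - 2j + 1.5k has j-coefficient y = -2 and k-coefficient z = 1.5, not both zero, so it does not lie in the complex subalgebra spanned by 1 and i.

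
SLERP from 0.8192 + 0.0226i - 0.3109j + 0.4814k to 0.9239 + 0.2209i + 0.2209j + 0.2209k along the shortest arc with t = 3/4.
0.9334 + 0.1769i + 0.0879j + 0.2994k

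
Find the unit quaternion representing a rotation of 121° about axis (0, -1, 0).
0.4924 - 0.8704j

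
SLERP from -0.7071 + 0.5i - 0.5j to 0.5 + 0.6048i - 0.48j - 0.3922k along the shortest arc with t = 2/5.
-0.2635 + 0.6983i - 0.6317j - 0.2095k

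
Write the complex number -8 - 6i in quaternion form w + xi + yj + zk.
-8 - 6i + 0j + 0k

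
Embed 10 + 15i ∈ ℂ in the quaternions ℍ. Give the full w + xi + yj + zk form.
10 + 15i + 0j + 0k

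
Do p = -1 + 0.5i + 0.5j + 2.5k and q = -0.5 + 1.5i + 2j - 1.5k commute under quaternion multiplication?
No: pq = 2.5 - 7.5i + 2.25j + 0.5k ≠ 2.5 + 4i - 6.75j = qp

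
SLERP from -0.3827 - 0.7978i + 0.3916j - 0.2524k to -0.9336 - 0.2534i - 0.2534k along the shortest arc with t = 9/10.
-0.907 - 0.3257i + 0.0449j - 0.2632k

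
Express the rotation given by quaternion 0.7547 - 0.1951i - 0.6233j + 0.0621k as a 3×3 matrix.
[[0.2153, 0.1495, -0.965], [0.3369, 0.9162, 0.2171], [0.9166, -0.3719, 0.1469]]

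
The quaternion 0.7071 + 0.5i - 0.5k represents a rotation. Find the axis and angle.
axis = (√2/2, 0, -√2/2), θ = π/2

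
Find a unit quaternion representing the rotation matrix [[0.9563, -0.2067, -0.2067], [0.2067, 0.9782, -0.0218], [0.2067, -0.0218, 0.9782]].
0.989 - 0.1045j + 0.1045k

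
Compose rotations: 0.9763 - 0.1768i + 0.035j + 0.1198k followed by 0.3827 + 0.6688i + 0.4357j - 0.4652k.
0.5324 + 0.6538i + 0.4409j - 0.3079k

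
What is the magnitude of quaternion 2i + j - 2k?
3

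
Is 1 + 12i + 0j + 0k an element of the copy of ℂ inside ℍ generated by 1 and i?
Yes. The quaternion 1 + 12i has j- and k-coefficients y = z = 0, so it lies in the complex subalgebra spanned by 1 and i.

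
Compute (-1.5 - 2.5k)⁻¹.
-0.1765 + 0.2941k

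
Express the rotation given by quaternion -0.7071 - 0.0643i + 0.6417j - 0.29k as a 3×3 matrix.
[[0.0082, -0.4926, -0.8702], [0.3276, 0.8235, -0.4631], [0.9448, -0.2813, 0.1682]]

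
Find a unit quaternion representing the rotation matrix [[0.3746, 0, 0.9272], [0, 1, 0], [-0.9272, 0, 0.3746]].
0.829 + 0.5592j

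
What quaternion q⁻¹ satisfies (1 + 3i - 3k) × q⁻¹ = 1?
0.0526 - 0.1579i + 0.1579k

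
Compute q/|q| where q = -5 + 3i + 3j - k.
-0.7538 + 0.4523i + 0.4523j - 0.1508k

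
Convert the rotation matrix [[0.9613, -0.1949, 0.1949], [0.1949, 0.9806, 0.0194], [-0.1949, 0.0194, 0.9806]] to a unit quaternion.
0.9903 + 0.0984j + 0.0984k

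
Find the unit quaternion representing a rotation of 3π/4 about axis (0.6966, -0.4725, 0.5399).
0.3827 + 0.6436i - 0.4365j + 0.4988k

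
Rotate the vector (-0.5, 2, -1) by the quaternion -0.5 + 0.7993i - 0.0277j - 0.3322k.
(-0.638, -1.959, -1.003)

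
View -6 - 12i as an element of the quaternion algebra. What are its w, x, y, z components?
-6 - 12i + 0j + 0k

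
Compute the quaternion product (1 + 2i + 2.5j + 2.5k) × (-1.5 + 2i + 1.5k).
-9.25 + 2.75i - 1.75j - 7.25k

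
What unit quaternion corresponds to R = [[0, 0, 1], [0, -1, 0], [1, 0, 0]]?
0.7071i + 0.7071k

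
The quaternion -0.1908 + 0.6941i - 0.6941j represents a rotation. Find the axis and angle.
axis = (√2/2, -√2/2, 0), θ = 202°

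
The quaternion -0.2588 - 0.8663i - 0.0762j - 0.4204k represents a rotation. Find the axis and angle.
axis = (-0.8969, -0.0789, -0.4352), θ = 7π/6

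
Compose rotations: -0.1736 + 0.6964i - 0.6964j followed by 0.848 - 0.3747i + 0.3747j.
0.3747 + 0.6556i - 0.6556j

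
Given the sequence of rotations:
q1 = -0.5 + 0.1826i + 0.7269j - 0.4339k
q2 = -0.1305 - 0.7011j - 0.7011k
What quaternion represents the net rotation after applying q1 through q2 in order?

q2 · q1 = 0.2707 + 0.79i + 0.1277j + 0.5352k
0.2707 + 0.79i + 0.1277j + 0.5352k


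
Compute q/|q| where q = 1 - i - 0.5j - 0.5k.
0.6325 - 0.6325i - 0.3162j - 0.3162k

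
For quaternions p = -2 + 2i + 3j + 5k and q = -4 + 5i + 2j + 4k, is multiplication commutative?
No: pq = -28 - 16i + j - 39k ≠ -28 - 20i - 33j - 17k = qp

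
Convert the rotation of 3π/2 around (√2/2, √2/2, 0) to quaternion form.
-0.7071 + 0.5i + 0.5j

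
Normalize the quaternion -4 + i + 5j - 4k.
-0.5252 + 0.1313i + 0.6565j - 0.5252k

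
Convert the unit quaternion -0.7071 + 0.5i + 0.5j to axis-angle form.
axis = (√2/2, √2/2, 0), θ = 3π/2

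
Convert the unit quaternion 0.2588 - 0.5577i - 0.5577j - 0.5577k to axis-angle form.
axis = (-√3/3, -√3/3, -√3/3), θ = 5π/6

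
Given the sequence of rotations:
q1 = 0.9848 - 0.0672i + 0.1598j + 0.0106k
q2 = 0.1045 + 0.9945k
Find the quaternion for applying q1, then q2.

q2 · q1 = 0.0924 - 0.1659i - 0.0501j + 0.9805k
0.0924 - 0.1659i - 0.0501j + 0.9805k


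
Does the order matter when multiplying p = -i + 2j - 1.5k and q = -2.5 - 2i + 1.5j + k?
Yes: pq = -3.5 + 6.75i - j + 6.25k ≠ -3.5 - 1.75i - 9j + 1.25k = qp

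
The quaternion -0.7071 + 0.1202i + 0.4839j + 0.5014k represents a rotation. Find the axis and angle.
axis = (0.17, 0.6843, 0.7091), θ = 3π/2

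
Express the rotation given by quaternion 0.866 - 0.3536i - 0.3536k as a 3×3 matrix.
[[0.7499, 0.6124, 0.2501], [-0.6124, 0.4999, 0.6124], [0.2501, -0.6124, 0.7499]]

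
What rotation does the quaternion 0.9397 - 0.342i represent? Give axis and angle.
axis = (-1, 0, 0), θ = 40°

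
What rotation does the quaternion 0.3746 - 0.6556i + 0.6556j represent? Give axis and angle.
axis = (-√2/2, √2/2, 0), θ = 136°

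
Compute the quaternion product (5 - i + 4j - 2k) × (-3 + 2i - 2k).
-17 + 5i - 18j - 12k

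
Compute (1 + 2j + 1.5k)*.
1 - 2j - 1.5k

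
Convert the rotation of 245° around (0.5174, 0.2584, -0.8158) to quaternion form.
-0.5373 + 0.4364i + 0.2179j - 0.688k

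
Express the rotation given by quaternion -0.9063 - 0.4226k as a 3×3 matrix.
[[0.6428, -0.766, 0], [0.766, 0.6428, 0], [0, 0, 1]]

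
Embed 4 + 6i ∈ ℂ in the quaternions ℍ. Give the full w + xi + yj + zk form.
4 + 6i + 0j + 0k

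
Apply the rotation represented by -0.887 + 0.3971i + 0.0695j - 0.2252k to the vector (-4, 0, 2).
(-4.16, -0.473, 1.572)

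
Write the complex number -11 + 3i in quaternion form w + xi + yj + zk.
-11 + 3i + 0j + 0k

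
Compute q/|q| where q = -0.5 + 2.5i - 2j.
-0.1543 + 0.7715i - 0.6172j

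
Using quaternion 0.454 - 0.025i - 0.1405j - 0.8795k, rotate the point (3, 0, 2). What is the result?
(-1.927, -1.835, 2.433)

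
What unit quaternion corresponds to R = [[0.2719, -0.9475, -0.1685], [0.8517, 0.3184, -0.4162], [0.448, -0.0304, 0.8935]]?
0.788 + 0.1224i - 0.1956j + 0.5708k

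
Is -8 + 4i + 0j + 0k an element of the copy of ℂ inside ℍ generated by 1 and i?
Yes. The quaternion -8 + 4i has j- and k-coefficients y = z = 0, so it lies in the complex subalgebra spanned by 1 and i.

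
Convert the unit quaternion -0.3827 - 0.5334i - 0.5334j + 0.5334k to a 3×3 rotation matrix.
[[-0.1381, 0.9773, -0.1608], [0.1608, -0.1381, -0.9773], [-0.9773, -0.1608, -0.1381]]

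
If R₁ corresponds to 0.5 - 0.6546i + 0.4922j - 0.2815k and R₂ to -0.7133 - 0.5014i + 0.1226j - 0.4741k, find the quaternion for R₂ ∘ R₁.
-0.8787 + 0.4151i - 0.1206j - 0.2028k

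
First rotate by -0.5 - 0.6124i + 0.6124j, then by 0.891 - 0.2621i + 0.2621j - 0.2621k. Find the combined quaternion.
-0.7665 - 0.2541i + 0.5751j + 0.131k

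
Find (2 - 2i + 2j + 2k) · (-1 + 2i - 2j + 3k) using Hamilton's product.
16i + 4j + 4k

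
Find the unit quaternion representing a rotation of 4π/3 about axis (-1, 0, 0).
-0.5 - 0.866i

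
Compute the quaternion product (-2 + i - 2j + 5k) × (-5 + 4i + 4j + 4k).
-6 - 41i + 18j - 21k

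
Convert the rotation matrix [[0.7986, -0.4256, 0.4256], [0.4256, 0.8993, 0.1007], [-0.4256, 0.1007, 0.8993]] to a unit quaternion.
0.9483 + 0.2244j + 0.2244k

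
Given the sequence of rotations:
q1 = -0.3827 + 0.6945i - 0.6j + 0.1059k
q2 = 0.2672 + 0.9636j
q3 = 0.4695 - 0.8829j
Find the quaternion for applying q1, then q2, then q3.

q2 · q1 = 0.4759 + 0.2876i - 0.5291j - 0.6409k
q3 · q2 · q1 = -0.2437 + 0.7009i - 0.6686j - 0.047k
-0.2437 + 0.7009i - 0.6686j - 0.047k


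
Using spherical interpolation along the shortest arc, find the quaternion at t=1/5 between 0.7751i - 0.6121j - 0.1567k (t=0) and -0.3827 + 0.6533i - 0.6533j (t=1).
-0.0789 + 0.762i - 0.6301j - 0.1268k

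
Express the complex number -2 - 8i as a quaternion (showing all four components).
-2 - 8i + 0j + 0k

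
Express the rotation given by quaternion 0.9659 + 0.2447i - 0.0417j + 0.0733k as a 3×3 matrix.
[[0.9858, -0.162, -0.0447], [0.1212, 0.8695, -0.4788], [0.1164, 0.4666, 0.8768]]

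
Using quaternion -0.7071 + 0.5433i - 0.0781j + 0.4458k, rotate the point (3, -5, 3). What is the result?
(0.828, -0.111, 6.504)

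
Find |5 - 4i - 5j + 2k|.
√70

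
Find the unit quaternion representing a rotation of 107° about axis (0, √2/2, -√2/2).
0.5948 + 0.5684j - 0.5684k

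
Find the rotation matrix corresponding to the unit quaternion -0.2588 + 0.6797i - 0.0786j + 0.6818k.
[[0.0579, 0.2461, 0.9675], [-0.4597, -0.8537, 0.2446], [0.8862, -0.459, 0.0637]]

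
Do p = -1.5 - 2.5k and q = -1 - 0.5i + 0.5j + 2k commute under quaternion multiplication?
No: pq = 6.5 + 2i + 0.5j - 0.5k ≠ 6.5 - 0.5i - 2j - 0.5k = qp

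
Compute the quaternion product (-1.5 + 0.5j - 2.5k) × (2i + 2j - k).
-3.5 + 1.5i - 8j + 0.5k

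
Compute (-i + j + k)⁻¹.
0.3333i - 0.3333j - 0.3333k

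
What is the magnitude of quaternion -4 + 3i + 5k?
√50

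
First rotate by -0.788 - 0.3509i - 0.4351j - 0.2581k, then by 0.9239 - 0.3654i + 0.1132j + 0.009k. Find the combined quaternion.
-0.8047 - 0.0616i - 0.5887j - 0.0468k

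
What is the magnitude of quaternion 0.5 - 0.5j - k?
1.225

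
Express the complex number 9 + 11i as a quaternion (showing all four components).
9 + 11i + 0j + 0k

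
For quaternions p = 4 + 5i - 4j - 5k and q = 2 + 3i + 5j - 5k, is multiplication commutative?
No: pq = -12 + 67i + 22j + 7k ≠ -12 - 23i + 2j - 67k = qp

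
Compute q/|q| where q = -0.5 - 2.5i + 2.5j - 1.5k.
-0.1291 - 0.6455i + 0.6455j - 0.3873k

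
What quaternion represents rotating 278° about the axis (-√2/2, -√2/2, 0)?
-0.7547 - 0.4639i - 0.4639j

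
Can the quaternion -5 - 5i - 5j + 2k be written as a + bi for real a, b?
No. The quaternion -5 - 5i - 5j + 2k has j-coefficient y = -5 and k-coefficient z = 2, not both zero, so it does not lie in the complex subalgebra spanned by 1 and i.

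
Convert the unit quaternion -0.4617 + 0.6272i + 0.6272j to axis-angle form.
axis = (√2/2, √2/2, 0), θ = 235°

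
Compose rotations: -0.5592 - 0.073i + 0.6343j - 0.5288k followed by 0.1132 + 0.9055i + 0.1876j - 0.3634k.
-0.3084 - 0.3833i + 0.4723j + 0.7314k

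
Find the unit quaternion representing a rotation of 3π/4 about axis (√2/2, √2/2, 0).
0.3827 + 0.6533i + 0.6533j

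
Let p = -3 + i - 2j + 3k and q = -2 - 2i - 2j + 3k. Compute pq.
-5 + 4i + j - 21k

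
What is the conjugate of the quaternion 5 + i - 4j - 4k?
5 - i + 4j + 4k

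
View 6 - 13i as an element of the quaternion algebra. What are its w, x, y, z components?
6 - 13i + 0j + 0k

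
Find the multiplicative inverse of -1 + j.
-0.5 - 0.5j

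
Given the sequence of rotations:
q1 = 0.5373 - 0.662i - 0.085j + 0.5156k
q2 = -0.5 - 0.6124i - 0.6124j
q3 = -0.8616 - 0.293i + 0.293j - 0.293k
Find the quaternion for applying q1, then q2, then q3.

q2 · q1 = -0.7261 - 0.3138i + 0.0292j - 0.6112k
q3 · q2 · q1 = 0.346 + 0.3126i - 0.325j + 0.8227k
0.346 + 0.3126i - 0.325j + 0.8227k


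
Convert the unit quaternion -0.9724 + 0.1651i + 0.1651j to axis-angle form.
axis = (√2/2, √2/2, 0), θ = 333°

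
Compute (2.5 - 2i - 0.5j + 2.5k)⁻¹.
0.1493 + 0.1194i + 0.0299j - 0.1493k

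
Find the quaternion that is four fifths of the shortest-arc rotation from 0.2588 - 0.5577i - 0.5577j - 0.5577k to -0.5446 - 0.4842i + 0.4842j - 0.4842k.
-0.4278 - 0.6062i + 0.2864j - 0.6062k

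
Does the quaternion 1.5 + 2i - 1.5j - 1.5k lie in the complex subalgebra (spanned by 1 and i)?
No. The quaternion 1.5 + 2i - 1.5j - 1.5k has j-coefficient y = -1.5 and k-coefficient z = -1.5, not both zero, so it does not lie in the complex subalgebra spanned by 1 and i.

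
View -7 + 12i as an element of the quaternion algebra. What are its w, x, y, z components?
-7 + 12i + 0j + 0k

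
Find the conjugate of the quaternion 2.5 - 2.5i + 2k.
2.5 + 2.5i - 2k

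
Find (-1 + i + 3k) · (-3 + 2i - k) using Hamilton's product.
4 - 5i + 7j - 8k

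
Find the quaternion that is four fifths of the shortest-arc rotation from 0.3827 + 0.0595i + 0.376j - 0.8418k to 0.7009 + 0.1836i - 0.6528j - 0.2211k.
0.738 + 0.1822i - 0.4872j - 0.4298k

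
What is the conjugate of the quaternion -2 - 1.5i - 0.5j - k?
-2 + 1.5i + 0.5j + k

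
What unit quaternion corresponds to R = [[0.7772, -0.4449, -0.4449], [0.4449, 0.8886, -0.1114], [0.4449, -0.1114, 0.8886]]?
0.9427 - 0.236j + 0.236k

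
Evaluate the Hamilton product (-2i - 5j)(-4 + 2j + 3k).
10 - 7i + 26j - 4k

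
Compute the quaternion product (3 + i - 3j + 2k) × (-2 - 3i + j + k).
-2 - 16i + 2j - 9k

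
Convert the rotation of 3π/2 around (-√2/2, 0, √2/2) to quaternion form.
-0.7071 - 0.5i + 0.5k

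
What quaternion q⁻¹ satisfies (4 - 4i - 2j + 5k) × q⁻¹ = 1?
0.0656 + 0.0656i + 0.0328j - 0.082k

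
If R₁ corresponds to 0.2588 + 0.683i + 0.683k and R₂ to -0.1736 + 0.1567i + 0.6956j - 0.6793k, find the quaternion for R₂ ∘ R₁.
0.312 + 0.3971i - 0.391j - 0.7695k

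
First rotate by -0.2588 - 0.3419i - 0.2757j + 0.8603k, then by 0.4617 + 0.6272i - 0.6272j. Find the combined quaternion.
-0.078 - 0.8598i - 0.5046j + 0.0098k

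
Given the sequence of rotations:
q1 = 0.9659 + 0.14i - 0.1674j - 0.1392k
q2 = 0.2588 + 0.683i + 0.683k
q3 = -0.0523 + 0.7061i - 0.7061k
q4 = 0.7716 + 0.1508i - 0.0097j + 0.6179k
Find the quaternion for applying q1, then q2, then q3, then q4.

q2 · q1 = 0.2494 + 0.8103i + 0.1474j + 0.5094k
q3 · q2 · q1 = -0.2255 + 0.2378i - 0.9395j - 0.0987k
q4 · q3 · q2 · q1 = -0.158 + 0.731i - 0.5609j - 0.3549k
-0.158 + 0.731i - 0.5609j - 0.3549k


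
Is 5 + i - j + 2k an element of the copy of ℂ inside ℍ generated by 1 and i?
No. The quaternion 5 + i - j + 2k has j-coefficient y = -1 and k-coefficient z = 2, not both zero, so it does not lie in the complex subalgebra spanned by 1 and i.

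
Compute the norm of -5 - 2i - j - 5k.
√55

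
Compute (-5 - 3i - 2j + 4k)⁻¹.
-0.0926 + 0.0556i + 0.037j - 0.0741k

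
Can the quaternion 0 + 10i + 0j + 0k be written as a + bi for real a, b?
Yes. The quaternion 10i has j- and k-coefficients y = z = 0, so it lies in the complex subalgebra spanned by 1 and i.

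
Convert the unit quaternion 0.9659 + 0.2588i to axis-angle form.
axis = (1, 0, 0), θ = π/6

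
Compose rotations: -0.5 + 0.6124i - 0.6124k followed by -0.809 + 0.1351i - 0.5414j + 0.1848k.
0.4349 - 0.2314i + 0.4666j + 0.7346k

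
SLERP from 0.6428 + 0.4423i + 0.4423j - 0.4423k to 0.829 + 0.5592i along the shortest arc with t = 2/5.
0.7593 + 0.5176i + 0.2789j - 0.2789k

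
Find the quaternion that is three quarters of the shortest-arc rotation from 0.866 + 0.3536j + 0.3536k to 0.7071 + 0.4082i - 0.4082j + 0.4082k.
0.8126 + 0.3262i - 0.2251j + 0.4273k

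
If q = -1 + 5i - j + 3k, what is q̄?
-1 - 5i + j - 3k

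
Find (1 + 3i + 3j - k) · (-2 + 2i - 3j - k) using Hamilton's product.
-10i - 8j - 14k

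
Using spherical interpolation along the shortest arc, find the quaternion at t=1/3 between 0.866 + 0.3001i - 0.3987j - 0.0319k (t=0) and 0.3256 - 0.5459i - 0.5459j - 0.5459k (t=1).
0.8048 + 0.0026i - 0.5366j - 0.2536k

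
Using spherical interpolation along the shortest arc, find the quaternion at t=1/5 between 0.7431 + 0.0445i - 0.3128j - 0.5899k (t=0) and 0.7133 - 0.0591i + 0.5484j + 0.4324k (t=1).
0.8971 + 0.0241i - 0.1305j - 0.4213k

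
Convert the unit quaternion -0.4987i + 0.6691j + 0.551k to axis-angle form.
axis = (-0.4987, 0.6691, 0.551), θ = π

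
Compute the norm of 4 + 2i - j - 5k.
√46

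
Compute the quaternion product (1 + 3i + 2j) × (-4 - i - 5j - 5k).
9 - 23i + 2j - 18k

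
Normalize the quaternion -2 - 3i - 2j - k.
-0.4714 - 0.7071i - 0.4714j - 0.2357k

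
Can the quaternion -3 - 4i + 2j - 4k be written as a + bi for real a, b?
No. The quaternion -3 - 4i + 2j - 4k has j-coefficient y = 2 and k-coefficient z = -4, not both zero, so it does not lie in the complex subalgebra spanned by 1 and i.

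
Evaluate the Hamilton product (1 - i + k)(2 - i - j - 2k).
3 - 2i - 4j + k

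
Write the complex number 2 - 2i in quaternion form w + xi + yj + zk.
2 - 2i + 0j + 0k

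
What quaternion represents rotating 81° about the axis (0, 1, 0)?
0.7604 + 0.6494j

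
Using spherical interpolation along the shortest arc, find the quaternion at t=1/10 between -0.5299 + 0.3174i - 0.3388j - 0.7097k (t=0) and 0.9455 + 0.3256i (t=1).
-0.6192 + 0.2582i - 0.3195j - 0.6693k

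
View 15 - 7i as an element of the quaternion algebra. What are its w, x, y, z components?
15 - 7i + 0j + 0k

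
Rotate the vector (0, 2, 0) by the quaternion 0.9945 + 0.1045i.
(0, 1.956, 0.416)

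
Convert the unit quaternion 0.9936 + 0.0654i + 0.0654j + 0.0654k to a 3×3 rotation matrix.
[[0.9829, -0.1214, 0.1385], [0.1385, 0.9829, -0.1214], [-0.1214, 0.1385, 0.9829]]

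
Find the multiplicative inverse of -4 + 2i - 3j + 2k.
-0.1212 - 0.0606i + 0.0909j - 0.0606k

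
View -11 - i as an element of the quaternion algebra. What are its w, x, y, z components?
-11 - i + 0j + 0k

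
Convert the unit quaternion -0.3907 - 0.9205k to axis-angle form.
axis = (0, 0, -1), θ = 226°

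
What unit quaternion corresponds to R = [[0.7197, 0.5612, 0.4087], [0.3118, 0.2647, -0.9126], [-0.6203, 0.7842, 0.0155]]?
0.7071 + 0.5999i + 0.3638j - 0.0882k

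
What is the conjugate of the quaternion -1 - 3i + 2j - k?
-1 + 3i - 2j + k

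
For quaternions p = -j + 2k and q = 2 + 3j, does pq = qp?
No: pq = 3 - 6i - 2j + 4k ≠ 3 + 6i - 2j + 4k = qp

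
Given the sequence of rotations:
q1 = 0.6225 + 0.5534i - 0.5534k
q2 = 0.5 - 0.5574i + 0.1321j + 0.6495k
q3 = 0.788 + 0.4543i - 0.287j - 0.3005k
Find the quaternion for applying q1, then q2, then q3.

q2 · q1 = 0.9791 - 0.1434i + 0.1332j + 0.0545k
q3 · q2 · q1 = 0.8913 + 0.3562i - 0.1577j - 0.2319k
0.8913 + 0.3562i - 0.1577j - 0.2319k


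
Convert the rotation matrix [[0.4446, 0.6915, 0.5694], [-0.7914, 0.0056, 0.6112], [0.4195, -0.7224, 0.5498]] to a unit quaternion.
0.7071 - 0.4715i + 0.053j - 0.5243k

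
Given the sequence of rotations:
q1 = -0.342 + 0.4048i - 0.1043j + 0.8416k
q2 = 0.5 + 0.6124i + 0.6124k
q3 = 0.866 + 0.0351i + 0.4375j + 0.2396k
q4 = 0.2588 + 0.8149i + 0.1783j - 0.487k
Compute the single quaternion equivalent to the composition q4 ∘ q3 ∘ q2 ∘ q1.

q2 · q1 = -0.9343 + 0.0568i - 0.3196j + 0.1475k
q3 · q2 · q1 = -0.7066 + 0.1575i - 0.6771j - 0.1322k
q4 · q3 · q2 · q1 = -0.2549 - 0.8884i - 0.2702j - 0.27k
-0.2549 - 0.8884i - 0.2702j - 0.27k


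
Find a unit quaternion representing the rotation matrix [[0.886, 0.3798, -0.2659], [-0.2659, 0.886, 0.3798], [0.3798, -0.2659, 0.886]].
0.9563 - 0.1688i - 0.1688j - 0.1688k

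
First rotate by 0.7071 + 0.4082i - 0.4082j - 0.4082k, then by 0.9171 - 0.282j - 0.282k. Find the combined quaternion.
0.4183 + 0.3744i - 0.6889j - 0.4587k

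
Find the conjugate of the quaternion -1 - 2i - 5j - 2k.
-1 + 2i + 5j + 2k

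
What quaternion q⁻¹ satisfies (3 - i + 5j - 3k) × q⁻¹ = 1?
0.0682 + 0.0227i - 0.1136j + 0.0682k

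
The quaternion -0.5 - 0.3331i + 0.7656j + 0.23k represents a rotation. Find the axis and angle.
axis = (-0.3846, 0.884, 0.2656), θ = 4π/3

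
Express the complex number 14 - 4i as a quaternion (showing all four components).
14 - 4i + 0j + 0k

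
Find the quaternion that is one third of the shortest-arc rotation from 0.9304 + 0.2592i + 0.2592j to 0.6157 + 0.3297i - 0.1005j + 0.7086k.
0.9004 + 0.3103i + 0.1486j + 0.2663k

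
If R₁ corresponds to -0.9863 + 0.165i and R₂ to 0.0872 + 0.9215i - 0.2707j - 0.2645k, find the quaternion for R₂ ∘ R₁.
-0.2381 - 0.8945i + 0.2233j + 0.3055k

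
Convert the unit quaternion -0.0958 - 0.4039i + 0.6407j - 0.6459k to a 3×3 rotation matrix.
[[-0.6554, -0.6413, 0.399], [-0.3938, -0.1606, -0.905], [0.6445, -0.7503, -0.1473]]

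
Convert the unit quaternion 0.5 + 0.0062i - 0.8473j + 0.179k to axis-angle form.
axis = (0.0072, -0.9784, 0.2067), θ = 2π/3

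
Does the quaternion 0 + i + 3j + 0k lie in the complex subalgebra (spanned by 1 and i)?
No. The quaternion i + 3j has j-coefficient y = 3 and k-coefficient z = 0, not both zero, so it does not lie in the complex subalgebra spanned by 1 and i.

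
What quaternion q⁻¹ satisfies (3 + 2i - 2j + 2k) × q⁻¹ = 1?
0.1429 - 0.0952i + 0.0952j - 0.0952k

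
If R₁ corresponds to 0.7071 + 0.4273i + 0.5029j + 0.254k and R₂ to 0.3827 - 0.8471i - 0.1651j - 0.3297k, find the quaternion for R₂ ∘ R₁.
0.7993 - 0.3116i + 0.15j - 0.4914k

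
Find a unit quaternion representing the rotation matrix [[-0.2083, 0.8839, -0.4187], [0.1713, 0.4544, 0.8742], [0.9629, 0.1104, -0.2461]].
-0.5 + 0.3819i + 0.6908j + 0.3563k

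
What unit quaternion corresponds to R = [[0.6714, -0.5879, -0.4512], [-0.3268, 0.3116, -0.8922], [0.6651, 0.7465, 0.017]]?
0.7071 + 0.5794i - 0.3947j + 0.0923k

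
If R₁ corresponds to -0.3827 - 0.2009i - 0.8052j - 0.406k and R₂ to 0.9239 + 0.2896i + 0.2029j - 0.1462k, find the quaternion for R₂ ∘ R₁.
-0.1914 - 0.4965i - 0.6746j - 0.5116k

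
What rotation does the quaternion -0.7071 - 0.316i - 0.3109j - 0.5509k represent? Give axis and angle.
axis = (-0.4469, -0.4397, -0.7791), θ = 3π/2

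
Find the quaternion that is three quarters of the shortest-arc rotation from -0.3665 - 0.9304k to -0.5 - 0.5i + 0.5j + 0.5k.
0.3074 + 0.428i - 0.428j - 0.7342k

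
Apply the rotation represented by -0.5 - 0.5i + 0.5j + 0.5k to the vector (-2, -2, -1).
(1, 2, -2)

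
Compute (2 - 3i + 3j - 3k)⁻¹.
0.0645 + 0.0968i - 0.0968j + 0.0968k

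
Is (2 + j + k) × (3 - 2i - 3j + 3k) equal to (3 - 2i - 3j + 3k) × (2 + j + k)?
No: pq = 6 + 2i - 5j + 11k ≠ 6 - 10i - j + 7k = qp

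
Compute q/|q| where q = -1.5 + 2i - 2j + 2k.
-0.3974 + 0.5298i - 0.5298j + 0.5298k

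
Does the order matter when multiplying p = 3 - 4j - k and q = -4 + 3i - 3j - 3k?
Yes: pq = -27 + 18i + 4j + 7k ≠ -27 + 10j - 17k = qp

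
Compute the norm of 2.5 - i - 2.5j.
3.674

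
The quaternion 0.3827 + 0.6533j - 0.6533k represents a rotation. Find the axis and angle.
axis = (0, √2/2, -√2/2), θ = 3π/4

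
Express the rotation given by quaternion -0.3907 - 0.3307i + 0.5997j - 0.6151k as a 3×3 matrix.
[[-0.476, -0.8773, -0.0618], [0.084, 0.0246, -0.9962], [0.8754, -0.4793, 0.062]]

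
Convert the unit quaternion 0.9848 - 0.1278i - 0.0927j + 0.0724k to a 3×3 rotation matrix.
[[0.9723, -0.1189, -0.2011], [0.1663, 0.9569, 0.2383], [0.1641, -0.2651, 0.9501]]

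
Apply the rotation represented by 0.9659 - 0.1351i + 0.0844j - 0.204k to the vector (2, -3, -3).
(0.037, -4.154, -2.177)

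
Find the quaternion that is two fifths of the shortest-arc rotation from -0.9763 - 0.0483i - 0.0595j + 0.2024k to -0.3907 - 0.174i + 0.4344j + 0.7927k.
-0.8399 - 0.1135i + 0.1621j + 0.5054k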